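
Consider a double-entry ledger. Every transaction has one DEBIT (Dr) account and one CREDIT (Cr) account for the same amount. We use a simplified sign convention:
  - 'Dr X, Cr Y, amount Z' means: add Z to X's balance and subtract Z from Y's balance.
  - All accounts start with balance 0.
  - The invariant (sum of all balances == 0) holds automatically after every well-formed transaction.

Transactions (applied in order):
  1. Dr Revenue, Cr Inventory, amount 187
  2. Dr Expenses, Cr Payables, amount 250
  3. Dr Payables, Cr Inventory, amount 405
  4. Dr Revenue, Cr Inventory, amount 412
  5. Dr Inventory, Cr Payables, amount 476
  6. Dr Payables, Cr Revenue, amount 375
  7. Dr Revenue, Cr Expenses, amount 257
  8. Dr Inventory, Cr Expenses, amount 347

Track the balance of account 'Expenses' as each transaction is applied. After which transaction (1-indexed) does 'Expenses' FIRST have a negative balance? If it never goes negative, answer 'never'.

Answer: 7

Derivation:
After txn 1: Expenses=0
After txn 2: Expenses=250
After txn 3: Expenses=250
After txn 4: Expenses=250
After txn 5: Expenses=250
After txn 6: Expenses=250
After txn 7: Expenses=-7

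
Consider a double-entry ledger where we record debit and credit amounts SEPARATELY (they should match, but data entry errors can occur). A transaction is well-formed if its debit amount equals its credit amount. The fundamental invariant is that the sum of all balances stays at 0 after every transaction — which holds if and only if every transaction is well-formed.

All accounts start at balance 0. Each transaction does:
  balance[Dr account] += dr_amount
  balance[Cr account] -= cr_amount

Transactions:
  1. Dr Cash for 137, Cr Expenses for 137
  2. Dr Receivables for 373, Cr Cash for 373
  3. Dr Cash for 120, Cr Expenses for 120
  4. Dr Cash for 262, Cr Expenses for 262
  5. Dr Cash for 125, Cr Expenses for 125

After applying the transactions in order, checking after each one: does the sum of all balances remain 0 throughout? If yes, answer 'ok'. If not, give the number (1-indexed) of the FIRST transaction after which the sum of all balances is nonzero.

Answer: ok

Derivation:
After txn 1: dr=137 cr=137 sum_balances=0
After txn 2: dr=373 cr=373 sum_balances=0
After txn 3: dr=120 cr=120 sum_balances=0
After txn 4: dr=262 cr=262 sum_balances=0
After txn 5: dr=125 cr=125 sum_balances=0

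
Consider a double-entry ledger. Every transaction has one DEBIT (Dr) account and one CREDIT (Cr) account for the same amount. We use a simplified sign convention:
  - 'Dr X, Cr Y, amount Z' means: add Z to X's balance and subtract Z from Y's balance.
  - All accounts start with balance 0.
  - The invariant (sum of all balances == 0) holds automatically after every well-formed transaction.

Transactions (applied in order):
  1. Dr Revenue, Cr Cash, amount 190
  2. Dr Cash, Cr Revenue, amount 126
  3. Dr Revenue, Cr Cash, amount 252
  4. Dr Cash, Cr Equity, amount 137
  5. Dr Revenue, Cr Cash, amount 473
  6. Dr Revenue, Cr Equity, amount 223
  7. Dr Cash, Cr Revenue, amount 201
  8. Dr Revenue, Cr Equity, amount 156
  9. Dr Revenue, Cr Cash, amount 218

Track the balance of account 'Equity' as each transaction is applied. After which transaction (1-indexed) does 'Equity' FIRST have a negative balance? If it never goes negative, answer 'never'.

After txn 1: Equity=0
After txn 2: Equity=0
After txn 3: Equity=0
After txn 4: Equity=-137

Answer: 4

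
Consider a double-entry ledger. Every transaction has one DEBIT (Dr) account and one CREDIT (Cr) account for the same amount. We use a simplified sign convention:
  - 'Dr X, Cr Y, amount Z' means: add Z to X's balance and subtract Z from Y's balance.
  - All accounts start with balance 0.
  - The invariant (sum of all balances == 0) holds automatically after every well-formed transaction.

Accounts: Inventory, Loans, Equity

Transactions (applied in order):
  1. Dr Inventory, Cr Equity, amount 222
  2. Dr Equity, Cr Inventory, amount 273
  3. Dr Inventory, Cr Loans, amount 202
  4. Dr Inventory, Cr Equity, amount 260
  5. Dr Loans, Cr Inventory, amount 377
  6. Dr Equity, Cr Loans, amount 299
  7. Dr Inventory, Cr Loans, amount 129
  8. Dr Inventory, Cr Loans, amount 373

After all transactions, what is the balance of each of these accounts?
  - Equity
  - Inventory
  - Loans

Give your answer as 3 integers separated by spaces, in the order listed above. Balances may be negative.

Answer: 90 536 -626

Derivation:
After txn 1 (Dr Inventory, Cr Equity, amount 222): Equity=-222 Inventory=222
After txn 2 (Dr Equity, Cr Inventory, amount 273): Equity=51 Inventory=-51
After txn 3 (Dr Inventory, Cr Loans, amount 202): Equity=51 Inventory=151 Loans=-202
After txn 4 (Dr Inventory, Cr Equity, amount 260): Equity=-209 Inventory=411 Loans=-202
After txn 5 (Dr Loans, Cr Inventory, amount 377): Equity=-209 Inventory=34 Loans=175
After txn 6 (Dr Equity, Cr Loans, amount 299): Equity=90 Inventory=34 Loans=-124
After txn 7 (Dr Inventory, Cr Loans, amount 129): Equity=90 Inventory=163 Loans=-253
After txn 8 (Dr Inventory, Cr Loans, amount 373): Equity=90 Inventory=536 Loans=-626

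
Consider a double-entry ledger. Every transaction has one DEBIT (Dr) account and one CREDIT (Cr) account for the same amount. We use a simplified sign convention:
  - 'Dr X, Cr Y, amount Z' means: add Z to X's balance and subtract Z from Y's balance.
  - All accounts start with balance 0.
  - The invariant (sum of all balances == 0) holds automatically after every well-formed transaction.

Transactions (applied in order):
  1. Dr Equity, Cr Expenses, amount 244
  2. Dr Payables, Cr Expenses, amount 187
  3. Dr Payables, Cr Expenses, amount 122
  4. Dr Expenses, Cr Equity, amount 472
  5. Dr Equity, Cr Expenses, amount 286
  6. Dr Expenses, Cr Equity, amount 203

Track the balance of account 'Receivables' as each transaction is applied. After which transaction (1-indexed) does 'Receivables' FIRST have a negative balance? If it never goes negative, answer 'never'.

After txn 1: Receivables=0
After txn 2: Receivables=0
After txn 3: Receivables=0
After txn 4: Receivables=0
After txn 5: Receivables=0
After txn 6: Receivables=0

Answer: never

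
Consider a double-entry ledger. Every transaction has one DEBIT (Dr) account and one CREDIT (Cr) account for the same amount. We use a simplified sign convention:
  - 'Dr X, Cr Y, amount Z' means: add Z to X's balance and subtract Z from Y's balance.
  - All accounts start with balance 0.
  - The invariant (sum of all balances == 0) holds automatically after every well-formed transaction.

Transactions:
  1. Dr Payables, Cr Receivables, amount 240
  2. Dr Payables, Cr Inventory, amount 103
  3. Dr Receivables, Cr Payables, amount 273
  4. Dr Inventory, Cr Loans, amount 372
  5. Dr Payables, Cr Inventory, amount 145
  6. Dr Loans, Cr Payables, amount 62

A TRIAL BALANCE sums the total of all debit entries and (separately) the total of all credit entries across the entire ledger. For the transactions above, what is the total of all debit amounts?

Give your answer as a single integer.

Answer: 1195

Derivation:
Txn 1: debit+=240
Txn 2: debit+=103
Txn 3: debit+=273
Txn 4: debit+=372
Txn 5: debit+=145
Txn 6: debit+=62
Total debits = 1195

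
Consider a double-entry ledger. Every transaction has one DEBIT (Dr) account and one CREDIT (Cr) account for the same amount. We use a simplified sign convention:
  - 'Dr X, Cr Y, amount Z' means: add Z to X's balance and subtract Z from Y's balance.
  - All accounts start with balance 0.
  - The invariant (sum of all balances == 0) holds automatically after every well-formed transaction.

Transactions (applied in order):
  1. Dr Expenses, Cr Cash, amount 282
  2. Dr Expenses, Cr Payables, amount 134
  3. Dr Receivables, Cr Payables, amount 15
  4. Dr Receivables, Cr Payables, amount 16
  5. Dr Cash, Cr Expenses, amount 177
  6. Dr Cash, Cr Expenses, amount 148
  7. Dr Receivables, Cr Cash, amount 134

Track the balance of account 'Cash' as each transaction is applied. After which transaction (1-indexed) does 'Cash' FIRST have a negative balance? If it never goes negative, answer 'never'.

After txn 1: Cash=-282

Answer: 1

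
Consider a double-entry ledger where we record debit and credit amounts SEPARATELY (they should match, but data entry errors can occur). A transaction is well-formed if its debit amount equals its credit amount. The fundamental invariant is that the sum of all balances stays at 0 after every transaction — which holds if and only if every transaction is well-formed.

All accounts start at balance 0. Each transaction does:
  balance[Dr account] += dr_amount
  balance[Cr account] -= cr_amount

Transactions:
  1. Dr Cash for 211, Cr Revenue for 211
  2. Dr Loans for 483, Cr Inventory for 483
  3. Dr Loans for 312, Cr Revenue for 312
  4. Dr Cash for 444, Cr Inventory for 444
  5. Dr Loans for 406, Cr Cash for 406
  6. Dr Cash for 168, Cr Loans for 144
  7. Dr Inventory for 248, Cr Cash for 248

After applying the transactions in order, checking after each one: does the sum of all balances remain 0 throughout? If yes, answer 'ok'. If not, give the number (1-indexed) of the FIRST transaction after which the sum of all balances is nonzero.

After txn 1: dr=211 cr=211 sum_balances=0
After txn 2: dr=483 cr=483 sum_balances=0
After txn 3: dr=312 cr=312 sum_balances=0
After txn 4: dr=444 cr=444 sum_balances=0
After txn 5: dr=406 cr=406 sum_balances=0
After txn 6: dr=168 cr=144 sum_balances=24
After txn 7: dr=248 cr=248 sum_balances=24

Answer: 6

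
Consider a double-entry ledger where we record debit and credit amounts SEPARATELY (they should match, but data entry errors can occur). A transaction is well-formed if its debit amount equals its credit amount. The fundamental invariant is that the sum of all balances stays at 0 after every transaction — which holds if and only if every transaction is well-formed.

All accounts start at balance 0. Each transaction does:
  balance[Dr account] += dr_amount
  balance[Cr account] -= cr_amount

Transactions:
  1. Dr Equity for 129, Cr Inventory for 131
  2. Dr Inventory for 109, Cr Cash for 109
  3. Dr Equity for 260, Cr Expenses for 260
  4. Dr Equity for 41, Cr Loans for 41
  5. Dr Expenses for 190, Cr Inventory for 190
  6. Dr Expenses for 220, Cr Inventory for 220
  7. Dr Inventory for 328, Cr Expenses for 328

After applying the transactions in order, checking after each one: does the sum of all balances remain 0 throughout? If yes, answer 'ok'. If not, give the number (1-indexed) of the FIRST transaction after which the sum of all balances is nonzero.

Answer: 1

Derivation:
After txn 1: dr=129 cr=131 sum_balances=-2
After txn 2: dr=109 cr=109 sum_balances=-2
After txn 3: dr=260 cr=260 sum_balances=-2
After txn 4: dr=41 cr=41 sum_balances=-2
After txn 5: dr=190 cr=190 sum_balances=-2
After txn 6: dr=220 cr=220 sum_balances=-2
After txn 7: dr=328 cr=328 sum_balances=-2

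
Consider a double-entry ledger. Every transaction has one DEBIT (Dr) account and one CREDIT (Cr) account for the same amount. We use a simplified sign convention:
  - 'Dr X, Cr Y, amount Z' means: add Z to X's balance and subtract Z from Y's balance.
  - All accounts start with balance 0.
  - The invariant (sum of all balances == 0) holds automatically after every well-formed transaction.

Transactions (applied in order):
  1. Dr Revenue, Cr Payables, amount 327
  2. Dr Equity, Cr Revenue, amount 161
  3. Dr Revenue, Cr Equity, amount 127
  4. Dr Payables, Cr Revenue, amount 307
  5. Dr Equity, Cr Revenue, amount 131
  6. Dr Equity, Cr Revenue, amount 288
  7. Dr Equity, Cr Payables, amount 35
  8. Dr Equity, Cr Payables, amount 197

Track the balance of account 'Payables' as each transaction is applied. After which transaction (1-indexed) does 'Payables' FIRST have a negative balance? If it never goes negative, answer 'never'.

Answer: 1

Derivation:
After txn 1: Payables=-327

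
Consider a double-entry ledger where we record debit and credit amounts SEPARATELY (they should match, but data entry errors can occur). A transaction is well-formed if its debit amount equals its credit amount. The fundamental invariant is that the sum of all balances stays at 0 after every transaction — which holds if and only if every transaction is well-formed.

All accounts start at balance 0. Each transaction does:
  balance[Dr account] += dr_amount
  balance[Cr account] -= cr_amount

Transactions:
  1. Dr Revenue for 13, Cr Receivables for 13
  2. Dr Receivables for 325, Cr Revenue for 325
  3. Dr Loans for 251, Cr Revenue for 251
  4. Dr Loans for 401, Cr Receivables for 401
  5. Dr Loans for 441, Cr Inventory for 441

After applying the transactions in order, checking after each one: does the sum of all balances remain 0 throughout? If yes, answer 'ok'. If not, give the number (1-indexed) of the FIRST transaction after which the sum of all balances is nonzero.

After txn 1: dr=13 cr=13 sum_balances=0
After txn 2: dr=325 cr=325 sum_balances=0
After txn 3: dr=251 cr=251 sum_balances=0
After txn 4: dr=401 cr=401 sum_balances=0
After txn 5: dr=441 cr=441 sum_balances=0

Answer: ok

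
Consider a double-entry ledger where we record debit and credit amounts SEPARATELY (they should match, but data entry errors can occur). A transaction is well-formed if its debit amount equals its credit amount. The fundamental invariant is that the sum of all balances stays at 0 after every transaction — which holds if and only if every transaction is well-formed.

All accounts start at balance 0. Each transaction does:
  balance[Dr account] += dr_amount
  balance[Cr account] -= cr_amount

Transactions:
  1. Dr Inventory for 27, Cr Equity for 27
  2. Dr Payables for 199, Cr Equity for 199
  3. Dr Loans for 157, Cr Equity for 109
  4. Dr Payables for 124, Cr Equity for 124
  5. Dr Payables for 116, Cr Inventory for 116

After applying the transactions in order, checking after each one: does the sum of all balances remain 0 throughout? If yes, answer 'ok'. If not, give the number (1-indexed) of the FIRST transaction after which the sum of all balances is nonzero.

After txn 1: dr=27 cr=27 sum_balances=0
After txn 2: dr=199 cr=199 sum_balances=0
After txn 3: dr=157 cr=109 sum_balances=48
After txn 4: dr=124 cr=124 sum_balances=48
After txn 5: dr=116 cr=116 sum_balances=48

Answer: 3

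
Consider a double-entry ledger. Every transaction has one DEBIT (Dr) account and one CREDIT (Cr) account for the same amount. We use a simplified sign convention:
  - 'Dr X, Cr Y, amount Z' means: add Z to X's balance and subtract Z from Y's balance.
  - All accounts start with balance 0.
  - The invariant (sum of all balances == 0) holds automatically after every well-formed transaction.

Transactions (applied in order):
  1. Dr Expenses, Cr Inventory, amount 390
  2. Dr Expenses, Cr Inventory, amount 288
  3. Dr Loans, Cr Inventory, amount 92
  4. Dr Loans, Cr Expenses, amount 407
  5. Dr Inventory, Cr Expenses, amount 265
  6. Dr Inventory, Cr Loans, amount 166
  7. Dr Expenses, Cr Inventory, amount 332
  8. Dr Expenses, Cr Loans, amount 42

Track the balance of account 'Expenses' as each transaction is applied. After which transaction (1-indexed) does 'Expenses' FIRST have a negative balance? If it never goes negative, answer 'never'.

Answer: never

Derivation:
After txn 1: Expenses=390
After txn 2: Expenses=678
After txn 3: Expenses=678
After txn 4: Expenses=271
After txn 5: Expenses=6
After txn 6: Expenses=6
After txn 7: Expenses=338
After txn 8: Expenses=380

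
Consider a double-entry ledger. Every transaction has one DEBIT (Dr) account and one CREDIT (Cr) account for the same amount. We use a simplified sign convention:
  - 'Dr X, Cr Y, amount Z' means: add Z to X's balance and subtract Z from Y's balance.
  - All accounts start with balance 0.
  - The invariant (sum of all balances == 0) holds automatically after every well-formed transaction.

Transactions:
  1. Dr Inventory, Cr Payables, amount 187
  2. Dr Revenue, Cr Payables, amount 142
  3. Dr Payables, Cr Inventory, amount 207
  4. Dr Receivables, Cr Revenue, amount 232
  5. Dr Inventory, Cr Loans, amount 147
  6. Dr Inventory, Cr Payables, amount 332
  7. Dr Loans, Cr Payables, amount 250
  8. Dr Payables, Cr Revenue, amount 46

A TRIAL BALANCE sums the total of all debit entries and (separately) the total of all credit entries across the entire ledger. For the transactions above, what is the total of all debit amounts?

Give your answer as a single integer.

Txn 1: debit+=187
Txn 2: debit+=142
Txn 3: debit+=207
Txn 4: debit+=232
Txn 5: debit+=147
Txn 6: debit+=332
Txn 7: debit+=250
Txn 8: debit+=46
Total debits = 1543

Answer: 1543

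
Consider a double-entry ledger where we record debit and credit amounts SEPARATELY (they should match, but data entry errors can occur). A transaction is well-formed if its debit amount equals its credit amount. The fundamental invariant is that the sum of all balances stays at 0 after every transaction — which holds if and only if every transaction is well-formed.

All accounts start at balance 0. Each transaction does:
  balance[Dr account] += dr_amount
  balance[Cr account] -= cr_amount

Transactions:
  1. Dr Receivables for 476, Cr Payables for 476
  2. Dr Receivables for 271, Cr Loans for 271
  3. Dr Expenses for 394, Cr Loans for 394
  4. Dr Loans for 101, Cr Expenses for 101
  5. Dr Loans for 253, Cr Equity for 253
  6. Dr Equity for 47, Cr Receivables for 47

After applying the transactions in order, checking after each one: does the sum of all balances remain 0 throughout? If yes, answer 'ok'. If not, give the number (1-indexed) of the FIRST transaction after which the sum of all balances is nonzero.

Answer: ok

Derivation:
After txn 1: dr=476 cr=476 sum_balances=0
After txn 2: dr=271 cr=271 sum_balances=0
After txn 3: dr=394 cr=394 sum_balances=0
After txn 4: dr=101 cr=101 sum_balances=0
After txn 5: dr=253 cr=253 sum_balances=0
After txn 6: dr=47 cr=47 sum_balances=0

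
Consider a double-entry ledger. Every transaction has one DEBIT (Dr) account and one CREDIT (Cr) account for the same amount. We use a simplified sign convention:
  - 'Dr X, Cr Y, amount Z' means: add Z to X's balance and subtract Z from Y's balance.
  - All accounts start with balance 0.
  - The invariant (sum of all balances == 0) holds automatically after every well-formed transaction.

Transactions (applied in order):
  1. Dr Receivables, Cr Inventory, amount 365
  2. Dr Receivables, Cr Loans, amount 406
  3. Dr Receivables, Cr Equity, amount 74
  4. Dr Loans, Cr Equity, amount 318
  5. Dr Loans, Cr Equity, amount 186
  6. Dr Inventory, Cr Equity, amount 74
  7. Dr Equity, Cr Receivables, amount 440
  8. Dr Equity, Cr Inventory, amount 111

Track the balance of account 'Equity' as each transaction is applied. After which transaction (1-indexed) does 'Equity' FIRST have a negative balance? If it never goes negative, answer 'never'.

After txn 1: Equity=0
After txn 2: Equity=0
After txn 3: Equity=-74

Answer: 3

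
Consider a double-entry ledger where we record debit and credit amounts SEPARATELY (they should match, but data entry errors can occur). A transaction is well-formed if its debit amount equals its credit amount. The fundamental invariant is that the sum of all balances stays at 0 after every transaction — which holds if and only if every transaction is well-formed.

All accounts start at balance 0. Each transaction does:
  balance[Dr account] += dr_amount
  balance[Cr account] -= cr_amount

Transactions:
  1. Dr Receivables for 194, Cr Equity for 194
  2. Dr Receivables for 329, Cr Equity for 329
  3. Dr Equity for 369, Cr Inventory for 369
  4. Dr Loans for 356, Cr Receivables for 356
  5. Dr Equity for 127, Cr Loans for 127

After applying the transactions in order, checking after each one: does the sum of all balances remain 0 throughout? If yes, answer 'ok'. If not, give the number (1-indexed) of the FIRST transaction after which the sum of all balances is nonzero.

After txn 1: dr=194 cr=194 sum_balances=0
After txn 2: dr=329 cr=329 sum_balances=0
After txn 3: dr=369 cr=369 sum_balances=0
After txn 4: dr=356 cr=356 sum_balances=0
After txn 5: dr=127 cr=127 sum_balances=0

Answer: ok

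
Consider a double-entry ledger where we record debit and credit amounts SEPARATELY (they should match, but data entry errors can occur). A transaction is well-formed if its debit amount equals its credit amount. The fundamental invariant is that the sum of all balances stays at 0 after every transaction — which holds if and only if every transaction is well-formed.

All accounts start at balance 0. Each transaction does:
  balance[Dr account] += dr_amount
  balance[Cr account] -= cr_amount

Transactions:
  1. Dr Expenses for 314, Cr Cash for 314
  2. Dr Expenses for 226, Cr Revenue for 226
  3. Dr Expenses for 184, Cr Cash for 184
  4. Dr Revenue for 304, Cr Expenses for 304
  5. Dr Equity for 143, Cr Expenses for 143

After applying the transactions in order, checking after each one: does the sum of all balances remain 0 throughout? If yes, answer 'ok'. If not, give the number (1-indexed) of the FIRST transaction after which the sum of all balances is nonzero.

Answer: ok

Derivation:
After txn 1: dr=314 cr=314 sum_balances=0
After txn 2: dr=226 cr=226 sum_balances=0
After txn 3: dr=184 cr=184 sum_balances=0
After txn 4: dr=304 cr=304 sum_balances=0
After txn 5: dr=143 cr=143 sum_balances=0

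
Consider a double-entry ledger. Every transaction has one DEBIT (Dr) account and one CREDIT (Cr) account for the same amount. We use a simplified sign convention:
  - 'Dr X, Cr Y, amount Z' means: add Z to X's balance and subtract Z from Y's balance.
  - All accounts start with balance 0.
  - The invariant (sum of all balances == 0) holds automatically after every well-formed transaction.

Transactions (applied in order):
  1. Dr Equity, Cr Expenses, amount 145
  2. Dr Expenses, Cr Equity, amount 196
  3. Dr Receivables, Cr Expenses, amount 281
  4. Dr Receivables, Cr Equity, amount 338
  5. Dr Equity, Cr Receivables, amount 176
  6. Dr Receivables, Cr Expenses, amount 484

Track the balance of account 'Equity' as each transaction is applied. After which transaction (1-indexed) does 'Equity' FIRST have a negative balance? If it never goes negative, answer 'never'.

After txn 1: Equity=145
After txn 2: Equity=-51

Answer: 2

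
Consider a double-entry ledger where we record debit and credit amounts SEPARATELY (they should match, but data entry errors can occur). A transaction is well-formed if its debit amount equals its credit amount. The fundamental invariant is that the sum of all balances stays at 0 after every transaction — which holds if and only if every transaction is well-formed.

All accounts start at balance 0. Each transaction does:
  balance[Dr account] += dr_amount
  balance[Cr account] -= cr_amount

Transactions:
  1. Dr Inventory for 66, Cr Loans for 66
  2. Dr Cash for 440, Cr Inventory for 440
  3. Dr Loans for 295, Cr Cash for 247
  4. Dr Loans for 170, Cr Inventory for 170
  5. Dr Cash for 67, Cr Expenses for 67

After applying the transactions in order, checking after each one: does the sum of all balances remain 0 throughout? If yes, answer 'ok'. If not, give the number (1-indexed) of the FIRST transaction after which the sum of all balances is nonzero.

Answer: 3

Derivation:
After txn 1: dr=66 cr=66 sum_balances=0
After txn 2: dr=440 cr=440 sum_balances=0
After txn 3: dr=295 cr=247 sum_balances=48
After txn 4: dr=170 cr=170 sum_balances=48
After txn 5: dr=67 cr=67 sum_balances=48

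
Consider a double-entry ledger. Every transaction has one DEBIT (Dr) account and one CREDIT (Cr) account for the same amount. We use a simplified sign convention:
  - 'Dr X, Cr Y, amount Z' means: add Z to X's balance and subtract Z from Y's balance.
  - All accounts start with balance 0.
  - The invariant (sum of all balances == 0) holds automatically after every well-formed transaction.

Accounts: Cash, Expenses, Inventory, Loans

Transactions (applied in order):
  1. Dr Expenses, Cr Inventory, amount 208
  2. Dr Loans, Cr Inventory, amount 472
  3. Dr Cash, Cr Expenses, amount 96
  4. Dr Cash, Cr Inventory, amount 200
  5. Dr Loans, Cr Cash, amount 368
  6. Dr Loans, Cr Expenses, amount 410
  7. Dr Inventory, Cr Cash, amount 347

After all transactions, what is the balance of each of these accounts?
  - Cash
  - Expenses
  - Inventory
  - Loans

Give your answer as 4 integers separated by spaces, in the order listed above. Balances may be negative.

Answer: -419 -298 -533 1250

Derivation:
After txn 1 (Dr Expenses, Cr Inventory, amount 208): Expenses=208 Inventory=-208
After txn 2 (Dr Loans, Cr Inventory, amount 472): Expenses=208 Inventory=-680 Loans=472
After txn 3 (Dr Cash, Cr Expenses, amount 96): Cash=96 Expenses=112 Inventory=-680 Loans=472
After txn 4 (Dr Cash, Cr Inventory, amount 200): Cash=296 Expenses=112 Inventory=-880 Loans=472
After txn 5 (Dr Loans, Cr Cash, amount 368): Cash=-72 Expenses=112 Inventory=-880 Loans=840
After txn 6 (Dr Loans, Cr Expenses, amount 410): Cash=-72 Expenses=-298 Inventory=-880 Loans=1250
After txn 7 (Dr Inventory, Cr Cash, amount 347): Cash=-419 Expenses=-298 Inventory=-533 Loans=1250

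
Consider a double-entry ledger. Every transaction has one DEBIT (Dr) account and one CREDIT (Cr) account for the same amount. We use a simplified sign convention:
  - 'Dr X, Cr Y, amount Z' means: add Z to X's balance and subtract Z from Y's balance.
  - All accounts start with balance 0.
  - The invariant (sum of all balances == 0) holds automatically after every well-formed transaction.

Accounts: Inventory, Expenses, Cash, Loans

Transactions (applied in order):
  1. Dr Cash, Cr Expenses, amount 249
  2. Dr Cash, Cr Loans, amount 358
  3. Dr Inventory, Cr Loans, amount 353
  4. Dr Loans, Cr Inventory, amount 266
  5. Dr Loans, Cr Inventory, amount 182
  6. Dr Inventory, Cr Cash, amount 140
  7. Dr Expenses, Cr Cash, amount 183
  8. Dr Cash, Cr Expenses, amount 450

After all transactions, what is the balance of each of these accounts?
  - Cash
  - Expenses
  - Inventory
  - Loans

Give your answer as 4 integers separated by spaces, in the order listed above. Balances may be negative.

Answer: 734 -516 45 -263

Derivation:
After txn 1 (Dr Cash, Cr Expenses, amount 249): Cash=249 Expenses=-249
After txn 2 (Dr Cash, Cr Loans, amount 358): Cash=607 Expenses=-249 Loans=-358
After txn 3 (Dr Inventory, Cr Loans, amount 353): Cash=607 Expenses=-249 Inventory=353 Loans=-711
After txn 4 (Dr Loans, Cr Inventory, amount 266): Cash=607 Expenses=-249 Inventory=87 Loans=-445
After txn 5 (Dr Loans, Cr Inventory, amount 182): Cash=607 Expenses=-249 Inventory=-95 Loans=-263
After txn 6 (Dr Inventory, Cr Cash, amount 140): Cash=467 Expenses=-249 Inventory=45 Loans=-263
After txn 7 (Dr Expenses, Cr Cash, amount 183): Cash=284 Expenses=-66 Inventory=45 Loans=-263
After txn 8 (Dr Cash, Cr Expenses, amount 450): Cash=734 Expenses=-516 Inventory=45 Loans=-263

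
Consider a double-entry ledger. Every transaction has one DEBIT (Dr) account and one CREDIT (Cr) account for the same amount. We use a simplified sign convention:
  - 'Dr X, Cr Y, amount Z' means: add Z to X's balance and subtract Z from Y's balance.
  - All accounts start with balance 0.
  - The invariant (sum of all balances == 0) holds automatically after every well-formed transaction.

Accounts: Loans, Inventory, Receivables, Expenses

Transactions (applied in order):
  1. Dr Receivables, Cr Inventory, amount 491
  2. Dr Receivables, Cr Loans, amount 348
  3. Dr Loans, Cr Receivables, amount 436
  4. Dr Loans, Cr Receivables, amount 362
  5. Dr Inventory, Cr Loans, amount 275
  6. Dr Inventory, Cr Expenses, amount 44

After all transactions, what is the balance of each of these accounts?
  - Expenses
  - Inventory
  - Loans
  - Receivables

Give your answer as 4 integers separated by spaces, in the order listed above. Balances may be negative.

After txn 1 (Dr Receivables, Cr Inventory, amount 491): Inventory=-491 Receivables=491
After txn 2 (Dr Receivables, Cr Loans, amount 348): Inventory=-491 Loans=-348 Receivables=839
After txn 3 (Dr Loans, Cr Receivables, amount 436): Inventory=-491 Loans=88 Receivables=403
After txn 4 (Dr Loans, Cr Receivables, amount 362): Inventory=-491 Loans=450 Receivables=41
After txn 5 (Dr Inventory, Cr Loans, amount 275): Inventory=-216 Loans=175 Receivables=41
After txn 6 (Dr Inventory, Cr Expenses, amount 44): Expenses=-44 Inventory=-172 Loans=175 Receivables=41

Answer: -44 -172 175 41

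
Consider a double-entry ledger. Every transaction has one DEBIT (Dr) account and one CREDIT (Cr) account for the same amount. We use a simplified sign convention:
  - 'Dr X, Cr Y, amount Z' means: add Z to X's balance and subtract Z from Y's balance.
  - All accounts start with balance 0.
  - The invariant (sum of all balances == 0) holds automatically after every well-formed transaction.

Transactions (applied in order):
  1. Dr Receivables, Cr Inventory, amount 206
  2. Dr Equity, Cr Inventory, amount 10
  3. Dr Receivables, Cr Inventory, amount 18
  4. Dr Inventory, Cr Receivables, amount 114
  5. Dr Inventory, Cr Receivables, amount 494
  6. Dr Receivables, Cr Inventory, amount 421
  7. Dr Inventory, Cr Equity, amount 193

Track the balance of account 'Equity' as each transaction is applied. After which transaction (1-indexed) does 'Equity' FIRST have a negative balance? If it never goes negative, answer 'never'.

After txn 1: Equity=0
After txn 2: Equity=10
After txn 3: Equity=10
After txn 4: Equity=10
After txn 5: Equity=10
After txn 6: Equity=10
After txn 7: Equity=-183

Answer: 7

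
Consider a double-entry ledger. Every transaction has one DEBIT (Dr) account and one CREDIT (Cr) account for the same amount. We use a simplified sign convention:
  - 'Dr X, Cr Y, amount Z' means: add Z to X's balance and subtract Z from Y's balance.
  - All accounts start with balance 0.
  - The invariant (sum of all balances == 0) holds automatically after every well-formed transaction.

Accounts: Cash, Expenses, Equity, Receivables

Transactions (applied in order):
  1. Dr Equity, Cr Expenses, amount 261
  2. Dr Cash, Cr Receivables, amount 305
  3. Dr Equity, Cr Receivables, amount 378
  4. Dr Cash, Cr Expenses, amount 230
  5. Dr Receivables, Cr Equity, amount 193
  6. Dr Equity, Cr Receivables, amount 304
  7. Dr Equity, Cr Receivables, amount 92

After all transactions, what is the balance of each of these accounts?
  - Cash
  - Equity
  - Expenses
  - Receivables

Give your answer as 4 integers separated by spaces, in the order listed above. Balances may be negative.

After txn 1 (Dr Equity, Cr Expenses, amount 261): Equity=261 Expenses=-261
After txn 2 (Dr Cash, Cr Receivables, amount 305): Cash=305 Equity=261 Expenses=-261 Receivables=-305
After txn 3 (Dr Equity, Cr Receivables, amount 378): Cash=305 Equity=639 Expenses=-261 Receivables=-683
After txn 4 (Dr Cash, Cr Expenses, amount 230): Cash=535 Equity=639 Expenses=-491 Receivables=-683
After txn 5 (Dr Receivables, Cr Equity, amount 193): Cash=535 Equity=446 Expenses=-491 Receivables=-490
After txn 6 (Dr Equity, Cr Receivables, amount 304): Cash=535 Equity=750 Expenses=-491 Receivables=-794
After txn 7 (Dr Equity, Cr Receivables, amount 92): Cash=535 Equity=842 Expenses=-491 Receivables=-886

Answer: 535 842 -491 -886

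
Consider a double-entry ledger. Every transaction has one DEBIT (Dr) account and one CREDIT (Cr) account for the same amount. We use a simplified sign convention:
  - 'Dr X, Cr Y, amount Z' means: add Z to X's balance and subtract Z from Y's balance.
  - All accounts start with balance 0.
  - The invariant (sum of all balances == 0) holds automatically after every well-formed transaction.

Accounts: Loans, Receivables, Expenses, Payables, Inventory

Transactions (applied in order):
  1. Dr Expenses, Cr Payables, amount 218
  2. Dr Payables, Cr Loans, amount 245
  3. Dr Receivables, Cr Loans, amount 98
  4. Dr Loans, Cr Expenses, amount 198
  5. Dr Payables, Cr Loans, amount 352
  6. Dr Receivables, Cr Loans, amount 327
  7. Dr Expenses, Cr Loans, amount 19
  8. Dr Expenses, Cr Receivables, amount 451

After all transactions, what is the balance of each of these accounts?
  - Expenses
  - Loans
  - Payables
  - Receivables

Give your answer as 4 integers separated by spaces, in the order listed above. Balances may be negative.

After txn 1 (Dr Expenses, Cr Payables, amount 218): Expenses=218 Payables=-218
After txn 2 (Dr Payables, Cr Loans, amount 245): Expenses=218 Loans=-245 Payables=27
After txn 3 (Dr Receivables, Cr Loans, amount 98): Expenses=218 Loans=-343 Payables=27 Receivables=98
After txn 4 (Dr Loans, Cr Expenses, amount 198): Expenses=20 Loans=-145 Payables=27 Receivables=98
After txn 5 (Dr Payables, Cr Loans, amount 352): Expenses=20 Loans=-497 Payables=379 Receivables=98
After txn 6 (Dr Receivables, Cr Loans, amount 327): Expenses=20 Loans=-824 Payables=379 Receivables=425
After txn 7 (Dr Expenses, Cr Loans, amount 19): Expenses=39 Loans=-843 Payables=379 Receivables=425
After txn 8 (Dr Expenses, Cr Receivables, amount 451): Expenses=490 Loans=-843 Payables=379 Receivables=-26

Answer: 490 -843 379 -26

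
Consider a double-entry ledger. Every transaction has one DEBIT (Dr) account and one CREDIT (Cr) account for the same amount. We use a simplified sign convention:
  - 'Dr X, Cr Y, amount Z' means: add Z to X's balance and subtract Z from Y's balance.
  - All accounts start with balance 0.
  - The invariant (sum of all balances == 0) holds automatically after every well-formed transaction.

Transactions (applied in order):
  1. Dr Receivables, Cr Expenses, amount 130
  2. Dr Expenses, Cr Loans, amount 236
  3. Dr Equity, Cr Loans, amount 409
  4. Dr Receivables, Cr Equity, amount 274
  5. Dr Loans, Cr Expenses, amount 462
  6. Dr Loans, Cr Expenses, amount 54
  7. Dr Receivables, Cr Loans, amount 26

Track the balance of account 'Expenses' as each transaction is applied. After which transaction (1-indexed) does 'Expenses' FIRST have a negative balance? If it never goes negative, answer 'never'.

Answer: 1

Derivation:
After txn 1: Expenses=-130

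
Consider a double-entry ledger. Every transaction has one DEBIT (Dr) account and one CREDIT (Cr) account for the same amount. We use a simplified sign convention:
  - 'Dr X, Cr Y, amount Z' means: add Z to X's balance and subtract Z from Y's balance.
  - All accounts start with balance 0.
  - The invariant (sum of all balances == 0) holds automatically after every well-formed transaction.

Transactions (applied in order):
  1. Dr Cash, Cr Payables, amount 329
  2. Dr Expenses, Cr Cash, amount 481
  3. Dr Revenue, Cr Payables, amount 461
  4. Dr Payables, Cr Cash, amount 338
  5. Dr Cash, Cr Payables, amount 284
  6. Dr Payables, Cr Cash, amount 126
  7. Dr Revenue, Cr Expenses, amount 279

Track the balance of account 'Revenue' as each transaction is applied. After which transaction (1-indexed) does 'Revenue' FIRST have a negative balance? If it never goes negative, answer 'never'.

After txn 1: Revenue=0
After txn 2: Revenue=0
After txn 3: Revenue=461
After txn 4: Revenue=461
After txn 5: Revenue=461
After txn 6: Revenue=461
After txn 7: Revenue=740

Answer: never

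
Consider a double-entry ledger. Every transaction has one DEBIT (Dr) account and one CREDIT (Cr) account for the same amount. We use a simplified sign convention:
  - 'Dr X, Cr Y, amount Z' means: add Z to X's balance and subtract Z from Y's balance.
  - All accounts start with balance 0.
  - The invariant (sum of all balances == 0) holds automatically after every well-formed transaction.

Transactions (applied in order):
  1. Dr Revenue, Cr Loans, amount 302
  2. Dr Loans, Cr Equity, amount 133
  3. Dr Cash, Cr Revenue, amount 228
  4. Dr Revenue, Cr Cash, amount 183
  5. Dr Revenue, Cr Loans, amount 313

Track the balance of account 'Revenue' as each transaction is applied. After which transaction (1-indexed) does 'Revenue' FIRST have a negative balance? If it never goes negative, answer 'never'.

Answer: never

Derivation:
After txn 1: Revenue=302
After txn 2: Revenue=302
After txn 3: Revenue=74
After txn 4: Revenue=257
After txn 5: Revenue=570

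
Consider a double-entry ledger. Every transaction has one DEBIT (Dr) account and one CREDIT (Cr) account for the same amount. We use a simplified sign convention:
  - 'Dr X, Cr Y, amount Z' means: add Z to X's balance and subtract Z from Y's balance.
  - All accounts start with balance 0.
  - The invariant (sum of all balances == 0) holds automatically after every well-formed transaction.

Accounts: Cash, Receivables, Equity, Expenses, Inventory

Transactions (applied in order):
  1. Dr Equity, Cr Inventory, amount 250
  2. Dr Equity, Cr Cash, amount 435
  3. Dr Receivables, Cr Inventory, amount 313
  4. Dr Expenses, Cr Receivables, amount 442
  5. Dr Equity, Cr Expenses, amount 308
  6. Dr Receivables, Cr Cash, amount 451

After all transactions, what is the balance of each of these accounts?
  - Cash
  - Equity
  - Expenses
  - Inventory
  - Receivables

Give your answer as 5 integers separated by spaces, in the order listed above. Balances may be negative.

Answer: -886 993 134 -563 322

Derivation:
After txn 1 (Dr Equity, Cr Inventory, amount 250): Equity=250 Inventory=-250
After txn 2 (Dr Equity, Cr Cash, amount 435): Cash=-435 Equity=685 Inventory=-250
After txn 3 (Dr Receivables, Cr Inventory, amount 313): Cash=-435 Equity=685 Inventory=-563 Receivables=313
After txn 4 (Dr Expenses, Cr Receivables, amount 442): Cash=-435 Equity=685 Expenses=442 Inventory=-563 Receivables=-129
After txn 5 (Dr Equity, Cr Expenses, amount 308): Cash=-435 Equity=993 Expenses=134 Inventory=-563 Receivables=-129
After txn 6 (Dr Receivables, Cr Cash, amount 451): Cash=-886 Equity=993 Expenses=134 Inventory=-563 Receivables=322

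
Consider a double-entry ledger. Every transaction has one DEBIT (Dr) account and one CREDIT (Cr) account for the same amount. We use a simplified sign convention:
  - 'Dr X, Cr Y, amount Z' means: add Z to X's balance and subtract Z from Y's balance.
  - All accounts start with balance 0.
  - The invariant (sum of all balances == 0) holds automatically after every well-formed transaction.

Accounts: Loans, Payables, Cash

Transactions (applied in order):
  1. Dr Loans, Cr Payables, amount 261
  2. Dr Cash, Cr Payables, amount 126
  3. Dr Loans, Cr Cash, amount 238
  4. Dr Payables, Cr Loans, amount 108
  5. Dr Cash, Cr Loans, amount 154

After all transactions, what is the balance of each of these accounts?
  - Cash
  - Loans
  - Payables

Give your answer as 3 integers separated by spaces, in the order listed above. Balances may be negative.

After txn 1 (Dr Loans, Cr Payables, amount 261): Loans=261 Payables=-261
After txn 2 (Dr Cash, Cr Payables, amount 126): Cash=126 Loans=261 Payables=-387
After txn 3 (Dr Loans, Cr Cash, amount 238): Cash=-112 Loans=499 Payables=-387
After txn 4 (Dr Payables, Cr Loans, amount 108): Cash=-112 Loans=391 Payables=-279
After txn 5 (Dr Cash, Cr Loans, amount 154): Cash=42 Loans=237 Payables=-279

Answer: 42 237 -279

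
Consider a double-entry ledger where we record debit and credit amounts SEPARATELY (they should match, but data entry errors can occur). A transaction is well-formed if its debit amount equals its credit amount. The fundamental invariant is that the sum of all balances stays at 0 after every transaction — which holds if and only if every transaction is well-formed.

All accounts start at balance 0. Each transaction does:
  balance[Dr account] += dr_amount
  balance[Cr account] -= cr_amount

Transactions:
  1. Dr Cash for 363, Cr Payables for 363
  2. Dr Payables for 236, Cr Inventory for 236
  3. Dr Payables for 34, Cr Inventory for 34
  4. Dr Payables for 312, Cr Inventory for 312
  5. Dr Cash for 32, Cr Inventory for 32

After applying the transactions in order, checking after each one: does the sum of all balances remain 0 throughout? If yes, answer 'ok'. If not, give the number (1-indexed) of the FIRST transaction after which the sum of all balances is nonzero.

Answer: ok

Derivation:
After txn 1: dr=363 cr=363 sum_balances=0
After txn 2: dr=236 cr=236 sum_balances=0
After txn 3: dr=34 cr=34 sum_balances=0
After txn 4: dr=312 cr=312 sum_balances=0
After txn 5: dr=32 cr=32 sum_balances=0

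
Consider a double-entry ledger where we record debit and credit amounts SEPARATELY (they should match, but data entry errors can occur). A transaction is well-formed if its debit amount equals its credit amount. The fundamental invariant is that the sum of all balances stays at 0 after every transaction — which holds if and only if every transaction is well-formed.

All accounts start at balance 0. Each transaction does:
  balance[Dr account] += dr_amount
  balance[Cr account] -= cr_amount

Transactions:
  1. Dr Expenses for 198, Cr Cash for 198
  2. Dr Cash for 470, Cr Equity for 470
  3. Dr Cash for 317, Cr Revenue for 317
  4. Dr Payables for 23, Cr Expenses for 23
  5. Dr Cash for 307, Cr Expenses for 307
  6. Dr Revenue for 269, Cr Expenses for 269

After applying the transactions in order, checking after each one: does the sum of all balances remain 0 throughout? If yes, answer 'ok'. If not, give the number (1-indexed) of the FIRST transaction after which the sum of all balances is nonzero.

Answer: ok

Derivation:
After txn 1: dr=198 cr=198 sum_balances=0
After txn 2: dr=470 cr=470 sum_balances=0
After txn 3: dr=317 cr=317 sum_balances=0
After txn 4: dr=23 cr=23 sum_balances=0
After txn 5: dr=307 cr=307 sum_balances=0
After txn 6: dr=269 cr=269 sum_balances=0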